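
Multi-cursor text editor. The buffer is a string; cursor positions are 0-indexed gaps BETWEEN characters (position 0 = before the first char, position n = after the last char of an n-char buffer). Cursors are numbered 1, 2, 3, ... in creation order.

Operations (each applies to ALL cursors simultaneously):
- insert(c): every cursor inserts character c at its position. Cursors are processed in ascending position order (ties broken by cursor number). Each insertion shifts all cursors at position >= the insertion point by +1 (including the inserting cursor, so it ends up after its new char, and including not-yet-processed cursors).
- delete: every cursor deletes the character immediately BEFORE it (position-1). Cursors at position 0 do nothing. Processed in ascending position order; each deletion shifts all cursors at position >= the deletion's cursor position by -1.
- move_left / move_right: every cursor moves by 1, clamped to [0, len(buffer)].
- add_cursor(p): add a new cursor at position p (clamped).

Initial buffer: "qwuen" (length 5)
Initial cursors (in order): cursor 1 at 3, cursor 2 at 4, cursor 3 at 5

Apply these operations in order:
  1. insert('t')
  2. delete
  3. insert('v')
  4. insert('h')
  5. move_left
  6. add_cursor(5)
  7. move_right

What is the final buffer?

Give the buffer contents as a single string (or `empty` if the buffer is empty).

After op 1 (insert('t')): buffer="qwutetnt" (len 8), cursors c1@4 c2@6 c3@8, authorship ...1.2.3
After op 2 (delete): buffer="qwuen" (len 5), cursors c1@3 c2@4 c3@5, authorship .....
After op 3 (insert('v')): buffer="qwuvevnv" (len 8), cursors c1@4 c2@6 c3@8, authorship ...1.2.3
After op 4 (insert('h')): buffer="qwuvhevhnvh" (len 11), cursors c1@5 c2@8 c3@11, authorship ...11.22.33
After op 5 (move_left): buffer="qwuvhevhnvh" (len 11), cursors c1@4 c2@7 c3@10, authorship ...11.22.33
After op 6 (add_cursor(5)): buffer="qwuvhevhnvh" (len 11), cursors c1@4 c4@5 c2@7 c3@10, authorship ...11.22.33
After op 7 (move_right): buffer="qwuvhevhnvh" (len 11), cursors c1@5 c4@6 c2@8 c3@11, authorship ...11.22.33

Answer: qwuvhevhnvh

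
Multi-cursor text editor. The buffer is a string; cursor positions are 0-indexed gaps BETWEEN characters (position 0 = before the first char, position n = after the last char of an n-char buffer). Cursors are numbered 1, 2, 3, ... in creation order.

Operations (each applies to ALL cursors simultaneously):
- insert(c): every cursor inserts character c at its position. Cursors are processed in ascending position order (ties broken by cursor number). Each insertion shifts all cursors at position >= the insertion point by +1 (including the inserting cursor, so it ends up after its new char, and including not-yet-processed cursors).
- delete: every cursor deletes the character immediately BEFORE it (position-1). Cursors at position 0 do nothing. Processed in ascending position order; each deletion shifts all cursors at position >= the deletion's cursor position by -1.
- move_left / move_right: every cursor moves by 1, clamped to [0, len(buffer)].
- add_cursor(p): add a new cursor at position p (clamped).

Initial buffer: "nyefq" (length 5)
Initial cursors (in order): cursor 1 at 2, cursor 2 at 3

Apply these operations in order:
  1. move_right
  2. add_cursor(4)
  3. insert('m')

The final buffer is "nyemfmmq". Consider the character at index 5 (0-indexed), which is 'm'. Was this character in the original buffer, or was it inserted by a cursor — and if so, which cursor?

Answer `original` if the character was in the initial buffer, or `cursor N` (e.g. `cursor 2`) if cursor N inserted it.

Answer: cursor 2

Derivation:
After op 1 (move_right): buffer="nyefq" (len 5), cursors c1@3 c2@4, authorship .....
After op 2 (add_cursor(4)): buffer="nyefq" (len 5), cursors c1@3 c2@4 c3@4, authorship .....
After op 3 (insert('m')): buffer="nyemfmmq" (len 8), cursors c1@4 c2@7 c3@7, authorship ...1.23.
Authorship (.=original, N=cursor N): . . . 1 . 2 3 .
Index 5: author = 2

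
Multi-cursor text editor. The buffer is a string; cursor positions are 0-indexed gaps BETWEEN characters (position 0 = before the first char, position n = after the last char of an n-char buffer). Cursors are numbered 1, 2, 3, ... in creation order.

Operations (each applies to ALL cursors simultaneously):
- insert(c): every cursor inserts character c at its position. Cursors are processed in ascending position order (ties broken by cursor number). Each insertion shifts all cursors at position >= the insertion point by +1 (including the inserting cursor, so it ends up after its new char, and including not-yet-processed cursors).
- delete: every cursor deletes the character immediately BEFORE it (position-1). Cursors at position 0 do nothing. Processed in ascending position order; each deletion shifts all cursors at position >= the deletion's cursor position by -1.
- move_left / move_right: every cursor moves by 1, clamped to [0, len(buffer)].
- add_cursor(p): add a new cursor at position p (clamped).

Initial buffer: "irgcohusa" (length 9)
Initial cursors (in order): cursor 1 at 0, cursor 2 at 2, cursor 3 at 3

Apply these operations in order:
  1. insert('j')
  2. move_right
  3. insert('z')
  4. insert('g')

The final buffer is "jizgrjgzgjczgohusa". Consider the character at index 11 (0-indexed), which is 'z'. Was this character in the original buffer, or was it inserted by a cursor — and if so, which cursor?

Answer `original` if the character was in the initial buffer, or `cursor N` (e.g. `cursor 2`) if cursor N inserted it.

After op 1 (insert('j')): buffer="jirjgjcohusa" (len 12), cursors c1@1 c2@4 c3@6, authorship 1..2.3......
After op 2 (move_right): buffer="jirjgjcohusa" (len 12), cursors c1@2 c2@5 c3@7, authorship 1..2.3......
After op 3 (insert('z')): buffer="jizrjgzjczohusa" (len 15), cursors c1@3 c2@7 c3@10, authorship 1.1.2.23.3.....
After op 4 (insert('g')): buffer="jizgrjgzgjczgohusa" (len 18), cursors c1@4 c2@9 c3@13, authorship 1.11.2.223.33.....
Authorship (.=original, N=cursor N): 1 . 1 1 . 2 . 2 2 3 . 3 3 . . . . .
Index 11: author = 3

Answer: cursor 3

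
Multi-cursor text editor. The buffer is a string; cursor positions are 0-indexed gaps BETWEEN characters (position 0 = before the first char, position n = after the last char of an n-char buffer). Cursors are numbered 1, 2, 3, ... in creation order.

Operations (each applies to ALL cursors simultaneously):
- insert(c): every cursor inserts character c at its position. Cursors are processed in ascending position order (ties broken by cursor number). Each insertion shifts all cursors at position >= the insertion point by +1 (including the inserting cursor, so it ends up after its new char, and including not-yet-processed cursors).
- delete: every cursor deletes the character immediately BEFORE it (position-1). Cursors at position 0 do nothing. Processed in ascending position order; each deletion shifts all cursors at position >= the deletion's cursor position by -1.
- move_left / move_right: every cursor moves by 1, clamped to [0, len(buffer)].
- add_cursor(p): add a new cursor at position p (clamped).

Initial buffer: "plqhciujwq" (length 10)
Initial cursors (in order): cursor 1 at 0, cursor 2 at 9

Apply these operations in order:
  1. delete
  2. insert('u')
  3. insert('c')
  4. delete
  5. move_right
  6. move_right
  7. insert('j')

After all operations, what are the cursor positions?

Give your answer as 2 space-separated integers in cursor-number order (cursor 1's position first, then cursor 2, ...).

Answer: 4 13

Derivation:
After op 1 (delete): buffer="plqhciujq" (len 9), cursors c1@0 c2@8, authorship .........
After op 2 (insert('u')): buffer="uplqhciujuq" (len 11), cursors c1@1 c2@10, authorship 1........2.
After op 3 (insert('c')): buffer="ucplqhciujucq" (len 13), cursors c1@2 c2@12, authorship 11........22.
After op 4 (delete): buffer="uplqhciujuq" (len 11), cursors c1@1 c2@10, authorship 1........2.
After op 5 (move_right): buffer="uplqhciujuq" (len 11), cursors c1@2 c2@11, authorship 1........2.
After op 6 (move_right): buffer="uplqhciujuq" (len 11), cursors c1@3 c2@11, authorship 1........2.
After op 7 (insert('j')): buffer="upljqhciujuqj" (len 13), cursors c1@4 c2@13, authorship 1..1......2.2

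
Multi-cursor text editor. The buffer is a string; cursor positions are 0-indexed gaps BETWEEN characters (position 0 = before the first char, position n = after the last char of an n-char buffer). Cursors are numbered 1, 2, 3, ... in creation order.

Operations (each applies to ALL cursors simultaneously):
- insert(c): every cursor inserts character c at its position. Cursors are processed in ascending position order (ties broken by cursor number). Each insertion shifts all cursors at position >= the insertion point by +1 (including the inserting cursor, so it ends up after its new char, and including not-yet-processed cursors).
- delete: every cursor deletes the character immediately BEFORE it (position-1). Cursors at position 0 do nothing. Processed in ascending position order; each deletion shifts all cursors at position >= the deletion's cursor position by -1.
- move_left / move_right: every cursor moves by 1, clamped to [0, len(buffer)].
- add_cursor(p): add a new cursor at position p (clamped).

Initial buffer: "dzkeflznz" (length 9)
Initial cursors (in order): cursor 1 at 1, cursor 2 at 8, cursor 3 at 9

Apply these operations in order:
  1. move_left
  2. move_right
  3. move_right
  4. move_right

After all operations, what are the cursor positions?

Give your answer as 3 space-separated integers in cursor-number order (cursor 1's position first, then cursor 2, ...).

After op 1 (move_left): buffer="dzkeflznz" (len 9), cursors c1@0 c2@7 c3@8, authorship .........
After op 2 (move_right): buffer="dzkeflznz" (len 9), cursors c1@1 c2@8 c3@9, authorship .........
After op 3 (move_right): buffer="dzkeflznz" (len 9), cursors c1@2 c2@9 c3@9, authorship .........
After op 4 (move_right): buffer="dzkeflznz" (len 9), cursors c1@3 c2@9 c3@9, authorship .........

Answer: 3 9 9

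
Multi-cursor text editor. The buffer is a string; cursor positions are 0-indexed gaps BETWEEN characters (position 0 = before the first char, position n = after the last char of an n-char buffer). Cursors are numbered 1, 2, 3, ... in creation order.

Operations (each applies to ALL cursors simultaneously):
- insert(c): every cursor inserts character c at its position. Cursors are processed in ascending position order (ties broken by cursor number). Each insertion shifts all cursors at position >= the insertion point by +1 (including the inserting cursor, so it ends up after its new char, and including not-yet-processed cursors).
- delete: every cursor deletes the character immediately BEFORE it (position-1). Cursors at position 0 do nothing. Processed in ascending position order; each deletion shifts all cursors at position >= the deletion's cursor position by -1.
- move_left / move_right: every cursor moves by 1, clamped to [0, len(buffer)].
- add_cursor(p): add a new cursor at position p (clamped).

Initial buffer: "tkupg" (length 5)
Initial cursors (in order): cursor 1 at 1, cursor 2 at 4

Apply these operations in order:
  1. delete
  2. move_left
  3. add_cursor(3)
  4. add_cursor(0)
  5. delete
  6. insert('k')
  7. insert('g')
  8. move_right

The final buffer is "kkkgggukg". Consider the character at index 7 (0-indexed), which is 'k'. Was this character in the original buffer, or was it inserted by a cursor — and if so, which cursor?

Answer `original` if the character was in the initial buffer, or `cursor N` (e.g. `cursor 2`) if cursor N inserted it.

After op 1 (delete): buffer="kug" (len 3), cursors c1@0 c2@2, authorship ...
After op 2 (move_left): buffer="kug" (len 3), cursors c1@0 c2@1, authorship ...
After op 3 (add_cursor(3)): buffer="kug" (len 3), cursors c1@0 c2@1 c3@3, authorship ...
After op 4 (add_cursor(0)): buffer="kug" (len 3), cursors c1@0 c4@0 c2@1 c3@3, authorship ...
After op 5 (delete): buffer="u" (len 1), cursors c1@0 c2@0 c4@0 c3@1, authorship .
After op 6 (insert('k')): buffer="kkkuk" (len 5), cursors c1@3 c2@3 c4@3 c3@5, authorship 124.3
After op 7 (insert('g')): buffer="kkkgggukg" (len 9), cursors c1@6 c2@6 c4@6 c3@9, authorship 124124.33
After op 8 (move_right): buffer="kkkgggukg" (len 9), cursors c1@7 c2@7 c4@7 c3@9, authorship 124124.33
Authorship (.=original, N=cursor N): 1 2 4 1 2 4 . 3 3
Index 7: author = 3

Answer: cursor 3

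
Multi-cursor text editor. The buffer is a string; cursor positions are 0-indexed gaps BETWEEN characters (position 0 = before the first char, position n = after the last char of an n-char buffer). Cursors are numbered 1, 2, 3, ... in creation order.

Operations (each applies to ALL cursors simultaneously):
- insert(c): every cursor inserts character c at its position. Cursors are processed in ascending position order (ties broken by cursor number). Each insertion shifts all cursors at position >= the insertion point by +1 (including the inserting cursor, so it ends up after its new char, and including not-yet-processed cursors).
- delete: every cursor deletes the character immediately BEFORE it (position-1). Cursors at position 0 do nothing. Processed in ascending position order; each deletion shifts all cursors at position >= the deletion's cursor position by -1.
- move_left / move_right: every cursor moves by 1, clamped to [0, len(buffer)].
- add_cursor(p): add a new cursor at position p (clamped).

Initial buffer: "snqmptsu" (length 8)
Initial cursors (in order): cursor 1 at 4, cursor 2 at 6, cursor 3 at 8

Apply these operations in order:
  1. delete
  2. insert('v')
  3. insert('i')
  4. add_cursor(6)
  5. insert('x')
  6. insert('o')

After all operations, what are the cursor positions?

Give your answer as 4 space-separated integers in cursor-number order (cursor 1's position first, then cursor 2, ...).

After op 1 (delete): buffer="snqps" (len 5), cursors c1@3 c2@4 c3@5, authorship .....
After op 2 (insert('v')): buffer="snqvpvsv" (len 8), cursors c1@4 c2@6 c3@8, authorship ...1.2.3
After op 3 (insert('i')): buffer="snqvipvisvi" (len 11), cursors c1@5 c2@8 c3@11, authorship ...11.22.33
After op 4 (add_cursor(6)): buffer="snqvipvisvi" (len 11), cursors c1@5 c4@6 c2@8 c3@11, authorship ...11.22.33
After op 5 (insert('x')): buffer="snqvixpxvixsvix" (len 15), cursors c1@6 c4@8 c2@11 c3@15, authorship ...111.4222.333
After op 6 (insert('o')): buffer="snqvixopxovixosvixo" (len 19), cursors c1@7 c4@10 c2@14 c3@19, authorship ...1111.442222.3333

Answer: 7 14 19 10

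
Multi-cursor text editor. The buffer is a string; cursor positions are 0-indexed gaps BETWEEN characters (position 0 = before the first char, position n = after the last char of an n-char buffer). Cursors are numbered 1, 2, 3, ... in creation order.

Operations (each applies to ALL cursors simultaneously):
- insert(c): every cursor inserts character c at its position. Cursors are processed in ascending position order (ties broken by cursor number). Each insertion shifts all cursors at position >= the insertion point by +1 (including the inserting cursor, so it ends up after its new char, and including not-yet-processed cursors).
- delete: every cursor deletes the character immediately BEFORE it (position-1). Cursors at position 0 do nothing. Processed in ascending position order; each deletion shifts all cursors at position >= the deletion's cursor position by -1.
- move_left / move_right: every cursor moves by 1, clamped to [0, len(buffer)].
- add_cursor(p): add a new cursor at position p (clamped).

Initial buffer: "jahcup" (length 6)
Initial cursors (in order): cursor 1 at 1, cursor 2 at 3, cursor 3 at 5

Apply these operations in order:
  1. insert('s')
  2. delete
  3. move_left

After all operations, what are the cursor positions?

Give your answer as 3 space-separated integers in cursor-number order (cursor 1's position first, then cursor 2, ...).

After op 1 (insert('s')): buffer="jsahscusp" (len 9), cursors c1@2 c2@5 c3@8, authorship .1..2..3.
After op 2 (delete): buffer="jahcup" (len 6), cursors c1@1 c2@3 c3@5, authorship ......
After op 3 (move_left): buffer="jahcup" (len 6), cursors c1@0 c2@2 c3@4, authorship ......

Answer: 0 2 4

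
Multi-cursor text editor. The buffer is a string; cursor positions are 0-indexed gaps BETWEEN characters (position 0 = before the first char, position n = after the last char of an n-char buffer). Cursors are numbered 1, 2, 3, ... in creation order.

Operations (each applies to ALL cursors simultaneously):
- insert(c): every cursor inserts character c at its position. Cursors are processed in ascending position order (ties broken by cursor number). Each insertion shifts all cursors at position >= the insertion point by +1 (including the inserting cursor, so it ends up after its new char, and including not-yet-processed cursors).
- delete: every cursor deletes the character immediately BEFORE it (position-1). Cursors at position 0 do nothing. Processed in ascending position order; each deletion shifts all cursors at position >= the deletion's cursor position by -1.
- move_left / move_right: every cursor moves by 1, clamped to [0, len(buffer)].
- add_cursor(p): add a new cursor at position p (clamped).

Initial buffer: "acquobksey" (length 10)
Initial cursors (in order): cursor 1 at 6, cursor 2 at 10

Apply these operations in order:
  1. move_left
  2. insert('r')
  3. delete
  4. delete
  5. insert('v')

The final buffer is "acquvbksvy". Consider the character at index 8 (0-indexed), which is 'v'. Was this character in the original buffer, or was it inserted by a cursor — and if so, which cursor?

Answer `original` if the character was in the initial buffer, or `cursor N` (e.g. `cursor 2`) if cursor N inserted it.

After op 1 (move_left): buffer="acquobksey" (len 10), cursors c1@5 c2@9, authorship ..........
After op 2 (insert('r')): buffer="acquorbksery" (len 12), cursors c1@6 c2@11, authorship .....1....2.
After op 3 (delete): buffer="acquobksey" (len 10), cursors c1@5 c2@9, authorship ..........
After op 4 (delete): buffer="acqubksy" (len 8), cursors c1@4 c2@7, authorship ........
After op 5 (insert('v')): buffer="acquvbksvy" (len 10), cursors c1@5 c2@9, authorship ....1...2.
Authorship (.=original, N=cursor N): . . . . 1 . . . 2 .
Index 8: author = 2

Answer: cursor 2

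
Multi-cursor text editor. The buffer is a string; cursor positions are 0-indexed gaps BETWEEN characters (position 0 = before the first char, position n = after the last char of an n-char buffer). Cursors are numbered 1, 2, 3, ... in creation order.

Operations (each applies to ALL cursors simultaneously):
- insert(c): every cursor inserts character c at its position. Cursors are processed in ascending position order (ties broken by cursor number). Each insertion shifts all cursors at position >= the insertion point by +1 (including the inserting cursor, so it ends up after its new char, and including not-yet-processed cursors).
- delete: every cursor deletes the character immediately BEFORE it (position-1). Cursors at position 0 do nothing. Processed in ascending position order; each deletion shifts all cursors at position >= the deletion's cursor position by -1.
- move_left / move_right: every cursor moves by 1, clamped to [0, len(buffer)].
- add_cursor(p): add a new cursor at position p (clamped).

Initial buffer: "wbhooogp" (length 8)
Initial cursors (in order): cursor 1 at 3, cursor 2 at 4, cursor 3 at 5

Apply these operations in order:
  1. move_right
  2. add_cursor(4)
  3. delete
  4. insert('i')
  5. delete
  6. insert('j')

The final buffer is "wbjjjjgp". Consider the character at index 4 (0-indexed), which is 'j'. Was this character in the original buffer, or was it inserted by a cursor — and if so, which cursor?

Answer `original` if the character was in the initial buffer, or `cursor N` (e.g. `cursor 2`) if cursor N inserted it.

Answer: cursor 3

Derivation:
After op 1 (move_right): buffer="wbhooogp" (len 8), cursors c1@4 c2@5 c3@6, authorship ........
After op 2 (add_cursor(4)): buffer="wbhooogp" (len 8), cursors c1@4 c4@4 c2@5 c3@6, authorship ........
After op 3 (delete): buffer="wbgp" (len 4), cursors c1@2 c2@2 c3@2 c4@2, authorship ....
After op 4 (insert('i')): buffer="wbiiiigp" (len 8), cursors c1@6 c2@6 c3@6 c4@6, authorship ..1234..
After op 5 (delete): buffer="wbgp" (len 4), cursors c1@2 c2@2 c3@2 c4@2, authorship ....
After op 6 (insert('j')): buffer="wbjjjjgp" (len 8), cursors c1@6 c2@6 c3@6 c4@6, authorship ..1234..
Authorship (.=original, N=cursor N): . . 1 2 3 4 . .
Index 4: author = 3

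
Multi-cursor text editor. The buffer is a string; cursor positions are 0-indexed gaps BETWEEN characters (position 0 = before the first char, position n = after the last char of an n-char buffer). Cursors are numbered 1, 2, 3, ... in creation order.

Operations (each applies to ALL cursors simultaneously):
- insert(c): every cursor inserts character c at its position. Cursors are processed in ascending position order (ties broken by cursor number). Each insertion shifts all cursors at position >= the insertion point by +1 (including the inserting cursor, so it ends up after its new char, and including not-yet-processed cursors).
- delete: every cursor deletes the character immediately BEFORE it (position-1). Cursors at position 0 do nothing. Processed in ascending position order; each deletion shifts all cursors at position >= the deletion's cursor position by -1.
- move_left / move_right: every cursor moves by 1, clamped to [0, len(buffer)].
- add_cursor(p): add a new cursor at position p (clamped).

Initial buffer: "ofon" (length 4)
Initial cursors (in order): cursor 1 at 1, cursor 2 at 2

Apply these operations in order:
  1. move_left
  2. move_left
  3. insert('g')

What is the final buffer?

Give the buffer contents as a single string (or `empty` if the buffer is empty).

After op 1 (move_left): buffer="ofon" (len 4), cursors c1@0 c2@1, authorship ....
After op 2 (move_left): buffer="ofon" (len 4), cursors c1@0 c2@0, authorship ....
After op 3 (insert('g')): buffer="ggofon" (len 6), cursors c1@2 c2@2, authorship 12....

Answer: ggofon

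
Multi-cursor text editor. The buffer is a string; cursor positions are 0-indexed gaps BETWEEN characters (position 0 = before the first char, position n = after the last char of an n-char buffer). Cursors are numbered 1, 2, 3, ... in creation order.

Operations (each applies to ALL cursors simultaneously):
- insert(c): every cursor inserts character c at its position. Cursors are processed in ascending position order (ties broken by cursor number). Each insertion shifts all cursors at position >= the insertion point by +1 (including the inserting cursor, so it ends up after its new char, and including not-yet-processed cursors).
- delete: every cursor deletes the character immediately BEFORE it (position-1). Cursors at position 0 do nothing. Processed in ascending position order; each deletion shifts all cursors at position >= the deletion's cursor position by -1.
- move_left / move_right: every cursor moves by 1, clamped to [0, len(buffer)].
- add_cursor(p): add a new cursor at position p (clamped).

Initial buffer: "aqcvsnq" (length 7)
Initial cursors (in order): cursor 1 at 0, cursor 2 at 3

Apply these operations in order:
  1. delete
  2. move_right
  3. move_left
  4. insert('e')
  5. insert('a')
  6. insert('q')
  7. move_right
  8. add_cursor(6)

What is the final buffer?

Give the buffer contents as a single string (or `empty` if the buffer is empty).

After op 1 (delete): buffer="aqvsnq" (len 6), cursors c1@0 c2@2, authorship ......
After op 2 (move_right): buffer="aqvsnq" (len 6), cursors c1@1 c2@3, authorship ......
After op 3 (move_left): buffer="aqvsnq" (len 6), cursors c1@0 c2@2, authorship ......
After op 4 (insert('e')): buffer="eaqevsnq" (len 8), cursors c1@1 c2@4, authorship 1..2....
After op 5 (insert('a')): buffer="eaaqeavsnq" (len 10), cursors c1@2 c2@6, authorship 11..22....
After op 6 (insert('q')): buffer="eaqaqeaqvsnq" (len 12), cursors c1@3 c2@8, authorship 111..222....
After op 7 (move_right): buffer="eaqaqeaqvsnq" (len 12), cursors c1@4 c2@9, authorship 111..222....
After op 8 (add_cursor(6)): buffer="eaqaqeaqvsnq" (len 12), cursors c1@4 c3@6 c2@9, authorship 111..222....

Answer: eaqaqeaqvsnq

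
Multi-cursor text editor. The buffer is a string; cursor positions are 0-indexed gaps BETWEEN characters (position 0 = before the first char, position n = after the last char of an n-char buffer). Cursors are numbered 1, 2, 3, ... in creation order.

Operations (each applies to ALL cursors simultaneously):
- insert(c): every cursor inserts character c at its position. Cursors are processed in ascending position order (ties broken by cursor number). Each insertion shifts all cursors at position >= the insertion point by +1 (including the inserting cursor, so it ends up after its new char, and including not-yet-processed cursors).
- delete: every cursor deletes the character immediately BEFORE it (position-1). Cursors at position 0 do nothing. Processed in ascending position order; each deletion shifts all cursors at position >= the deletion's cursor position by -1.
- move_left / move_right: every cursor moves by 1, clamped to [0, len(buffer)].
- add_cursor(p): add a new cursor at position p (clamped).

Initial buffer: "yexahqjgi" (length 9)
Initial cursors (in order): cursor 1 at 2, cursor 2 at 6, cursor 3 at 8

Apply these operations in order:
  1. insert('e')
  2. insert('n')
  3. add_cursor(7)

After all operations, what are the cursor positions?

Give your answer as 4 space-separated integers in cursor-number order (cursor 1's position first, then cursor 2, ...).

Answer: 4 10 14 7

Derivation:
After op 1 (insert('e')): buffer="yeexahqejgei" (len 12), cursors c1@3 c2@8 c3@11, authorship ..1....2..3.
After op 2 (insert('n')): buffer="yeenxahqenjgeni" (len 15), cursors c1@4 c2@10 c3@14, authorship ..11....22..33.
After op 3 (add_cursor(7)): buffer="yeenxahqenjgeni" (len 15), cursors c1@4 c4@7 c2@10 c3@14, authorship ..11....22..33.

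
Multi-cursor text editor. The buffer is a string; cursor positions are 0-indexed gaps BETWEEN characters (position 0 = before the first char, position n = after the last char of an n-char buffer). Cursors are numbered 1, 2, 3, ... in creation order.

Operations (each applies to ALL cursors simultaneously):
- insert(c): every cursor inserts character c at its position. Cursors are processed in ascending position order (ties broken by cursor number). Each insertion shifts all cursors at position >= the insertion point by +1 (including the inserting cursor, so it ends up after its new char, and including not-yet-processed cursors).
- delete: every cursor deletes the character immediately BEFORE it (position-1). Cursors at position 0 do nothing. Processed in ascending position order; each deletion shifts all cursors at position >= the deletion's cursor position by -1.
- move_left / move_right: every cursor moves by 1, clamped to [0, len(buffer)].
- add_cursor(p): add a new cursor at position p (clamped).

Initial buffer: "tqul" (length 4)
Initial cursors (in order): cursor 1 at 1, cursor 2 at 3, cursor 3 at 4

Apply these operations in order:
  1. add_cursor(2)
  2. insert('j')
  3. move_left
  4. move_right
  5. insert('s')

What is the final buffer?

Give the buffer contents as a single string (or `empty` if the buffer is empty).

After op 1 (add_cursor(2)): buffer="tqul" (len 4), cursors c1@1 c4@2 c2@3 c3@4, authorship ....
After op 2 (insert('j')): buffer="tjqjujlj" (len 8), cursors c1@2 c4@4 c2@6 c3@8, authorship .1.4.2.3
After op 3 (move_left): buffer="tjqjujlj" (len 8), cursors c1@1 c4@3 c2@5 c3@7, authorship .1.4.2.3
After op 4 (move_right): buffer="tjqjujlj" (len 8), cursors c1@2 c4@4 c2@6 c3@8, authorship .1.4.2.3
After op 5 (insert('s')): buffer="tjsqjsujsljs" (len 12), cursors c1@3 c4@6 c2@9 c3@12, authorship .11.44.22.33

Answer: tjsqjsujsljs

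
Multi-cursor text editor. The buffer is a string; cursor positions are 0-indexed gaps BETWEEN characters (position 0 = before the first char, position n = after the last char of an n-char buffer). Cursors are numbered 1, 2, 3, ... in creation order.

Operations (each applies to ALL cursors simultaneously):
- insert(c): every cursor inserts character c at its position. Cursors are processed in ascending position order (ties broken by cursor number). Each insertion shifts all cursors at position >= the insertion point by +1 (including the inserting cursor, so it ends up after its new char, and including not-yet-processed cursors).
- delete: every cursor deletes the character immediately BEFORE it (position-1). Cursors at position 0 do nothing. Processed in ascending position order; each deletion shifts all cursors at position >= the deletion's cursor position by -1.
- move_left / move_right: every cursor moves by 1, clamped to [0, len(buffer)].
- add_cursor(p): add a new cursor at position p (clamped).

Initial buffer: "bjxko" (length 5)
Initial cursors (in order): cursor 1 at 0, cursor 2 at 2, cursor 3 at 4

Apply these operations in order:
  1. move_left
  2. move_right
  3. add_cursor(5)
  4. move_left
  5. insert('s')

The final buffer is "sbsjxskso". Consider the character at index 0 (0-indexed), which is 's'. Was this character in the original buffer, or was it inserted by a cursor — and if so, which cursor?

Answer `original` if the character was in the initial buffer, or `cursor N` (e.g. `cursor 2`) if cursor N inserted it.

After op 1 (move_left): buffer="bjxko" (len 5), cursors c1@0 c2@1 c3@3, authorship .....
After op 2 (move_right): buffer="bjxko" (len 5), cursors c1@1 c2@2 c3@4, authorship .....
After op 3 (add_cursor(5)): buffer="bjxko" (len 5), cursors c1@1 c2@2 c3@4 c4@5, authorship .....
After op 4 (move_left): buffer="bjxko" (len 5), cursors c1@0 c2@1 c3@3 c4@4, authorship .....
After op 5 (insert('s')): buffer="sbsjxskso" (len 9), cursors c1@1 c2@3 c3@6 c4@8, authorship 1.2..3.4.
Authorship (.=original, N=cursor N): 1 . 2 . . 3 . 4 .
Index 0: author = 1

Answer: cursor 1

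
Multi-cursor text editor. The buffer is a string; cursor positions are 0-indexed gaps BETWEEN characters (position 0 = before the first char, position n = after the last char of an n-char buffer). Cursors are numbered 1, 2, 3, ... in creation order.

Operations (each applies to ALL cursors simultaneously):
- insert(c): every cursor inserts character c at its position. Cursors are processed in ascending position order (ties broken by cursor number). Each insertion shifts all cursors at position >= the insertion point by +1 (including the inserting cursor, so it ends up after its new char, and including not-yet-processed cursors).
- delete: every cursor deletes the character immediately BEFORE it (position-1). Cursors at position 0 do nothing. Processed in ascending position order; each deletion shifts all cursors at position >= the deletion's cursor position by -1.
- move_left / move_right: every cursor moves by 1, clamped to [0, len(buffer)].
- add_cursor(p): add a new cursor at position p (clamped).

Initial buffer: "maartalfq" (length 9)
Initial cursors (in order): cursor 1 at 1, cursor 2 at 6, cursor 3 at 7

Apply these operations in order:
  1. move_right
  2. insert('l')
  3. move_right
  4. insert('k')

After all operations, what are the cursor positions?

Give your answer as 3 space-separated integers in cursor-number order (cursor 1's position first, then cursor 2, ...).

After op 1 (move_right): buffer="maartalfq" (len 9), cursors c1@2 c2@7 c3@8, authorship .........
After op 2 (insert('l')): buffer="malartallflq" (len 12), cursors c1@3 c2@9 c3@11, authorship ..1.....2.3.
After op 3 (move_right): buffer="malartallflq" (len 12), cursors c1@4 c2@10 c3@12, authorship ..1.....2.3.
After op 4 (insert('k')): buffer="malakrtallfklqk" (len 15), cursors c1@5 c2@12 c3@15, authorship ..1.1....2.23.3

Answer: 5 12 15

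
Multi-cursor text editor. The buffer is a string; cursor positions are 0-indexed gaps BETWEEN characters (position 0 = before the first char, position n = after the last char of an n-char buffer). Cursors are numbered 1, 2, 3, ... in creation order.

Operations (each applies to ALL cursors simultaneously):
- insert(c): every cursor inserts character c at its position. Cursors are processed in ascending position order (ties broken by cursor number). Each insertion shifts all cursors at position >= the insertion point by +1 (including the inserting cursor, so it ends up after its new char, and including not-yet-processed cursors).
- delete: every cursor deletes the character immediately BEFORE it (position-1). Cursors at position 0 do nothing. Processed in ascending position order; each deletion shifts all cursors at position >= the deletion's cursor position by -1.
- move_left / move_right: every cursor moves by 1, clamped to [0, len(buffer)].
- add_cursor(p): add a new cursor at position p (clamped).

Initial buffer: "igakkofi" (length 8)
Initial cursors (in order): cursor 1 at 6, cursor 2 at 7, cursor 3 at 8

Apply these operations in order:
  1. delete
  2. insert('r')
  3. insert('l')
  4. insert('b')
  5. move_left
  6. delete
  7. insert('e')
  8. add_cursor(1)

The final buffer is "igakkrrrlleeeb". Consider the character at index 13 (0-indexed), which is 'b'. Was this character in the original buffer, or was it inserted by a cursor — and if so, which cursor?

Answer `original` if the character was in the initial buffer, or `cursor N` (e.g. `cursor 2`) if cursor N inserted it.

Answer: cursor 3

Derivation:
After op 1 (delete): buffer="igakk" (len 5), cursors c1@5 c2@5 c3@5, authorship .....
After op 2 (insert('r')): buffer="igakkrrr" (len 8), cursors c1@8 c2@8 c3@8, authorship .....123
After op 3 (insert('l')): buffer="igakkrrrlll" (len 11), cursors c1@11 c2@11 c3@11, authorship .....123123
After op 4 (insert('b')): buffer="igakkrrrlllbbb" (len 14), cursors c1@14 c2@14 c3@14, authorship .....123123123
After op 5 (move_left): buffer="igakkrrrlllbbb" (len 14), cursors c1@13 c2@13 c3@13, authorship .....123123123
After op 6 (delete): buffer="igakkrrrllb" (len 11), cursors c1@10 c2@10 c3@10, authorship .....123123
After op 7 (insert('e')): buffer="igakkrrrlleeeb" (len 14), cursors c1@13 c2@13 c3@13, authorship .....123121233
After op 8 (add_cursor(1)): buffer="igakkrrrlleeeb" (len 14), cursors c4@1 c1@13 c2@13 c3@13, authorship .....123121233
Authorship (.=original, N=cursor N): . . . . . 1 2 3 1 2 1 2 3 3
Index 13: author = 3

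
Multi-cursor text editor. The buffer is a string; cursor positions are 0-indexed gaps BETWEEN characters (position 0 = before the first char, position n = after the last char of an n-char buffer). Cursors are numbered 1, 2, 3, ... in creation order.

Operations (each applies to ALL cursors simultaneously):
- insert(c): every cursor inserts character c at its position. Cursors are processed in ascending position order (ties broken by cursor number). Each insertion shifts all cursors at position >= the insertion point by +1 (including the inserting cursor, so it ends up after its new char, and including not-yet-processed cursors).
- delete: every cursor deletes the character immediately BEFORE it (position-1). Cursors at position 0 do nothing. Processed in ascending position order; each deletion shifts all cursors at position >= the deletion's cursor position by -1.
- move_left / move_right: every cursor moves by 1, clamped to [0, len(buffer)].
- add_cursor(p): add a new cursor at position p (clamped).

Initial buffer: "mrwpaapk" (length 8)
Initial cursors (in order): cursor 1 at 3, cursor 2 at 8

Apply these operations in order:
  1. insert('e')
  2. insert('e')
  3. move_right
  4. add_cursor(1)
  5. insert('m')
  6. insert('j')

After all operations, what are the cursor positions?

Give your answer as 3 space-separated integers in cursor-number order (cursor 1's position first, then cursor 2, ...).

Answer: 10 18 3

Derivation:
After op 1 (insert('e')): buffer="mrwepaapke" (len 10), cursors c1@4 c2@10, authorship ...1.....2
After op 2 (insert('e')): buffer="mrweepaapkee" (len 12), cursors c1@5 c2@12, authorship ...11.....22
After op 3 (move_right): buffer="mrweepaapkee" (len 12), cursors c1@6 c2@12, authorship ...11.....22
After op 4 (add_cursor(1)): buffer="mrweepaapkee" (len 12), cursors c3@1 c1@6 c2@12, authorship ...11.....22
After op 5 (insert('m')): buffer="mmrweepmaapkeem" (len 15), cursors c3@2 c1@8 c2@15, authorship .3..11.1....222
After op 6 (insert('j')): buffer="mmjrweepmjaapkeemj" (len 18), cursors c3@3 c1@10 c2@18, authorship .33..11.11....2222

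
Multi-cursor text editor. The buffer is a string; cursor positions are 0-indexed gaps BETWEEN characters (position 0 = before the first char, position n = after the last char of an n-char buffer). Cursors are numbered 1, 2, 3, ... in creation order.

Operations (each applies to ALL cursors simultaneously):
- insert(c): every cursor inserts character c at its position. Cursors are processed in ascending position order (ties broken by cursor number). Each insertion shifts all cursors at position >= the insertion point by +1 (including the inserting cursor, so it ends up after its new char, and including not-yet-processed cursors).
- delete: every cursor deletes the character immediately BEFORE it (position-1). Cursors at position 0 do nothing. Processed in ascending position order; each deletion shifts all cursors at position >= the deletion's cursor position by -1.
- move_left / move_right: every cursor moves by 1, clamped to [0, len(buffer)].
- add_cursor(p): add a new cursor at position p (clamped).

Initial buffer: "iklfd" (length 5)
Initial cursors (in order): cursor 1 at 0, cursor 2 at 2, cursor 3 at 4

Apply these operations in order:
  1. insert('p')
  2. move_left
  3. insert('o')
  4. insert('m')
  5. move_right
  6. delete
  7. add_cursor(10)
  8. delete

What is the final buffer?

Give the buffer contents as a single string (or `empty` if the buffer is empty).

Answer: oikolfd

Derivation:
After op 1 (insert('p')): buffer="pikplfpd" (len 8), cursors c1@1 c2@4 c3@7, authorship 1..2..3.
After op 2 (move_left): buffer="pikplfpd" (len 8), cursors c1@0 c2@3 c3@6, authorship 1..2..3.
After op 3 (insert('o')): buffer="opikoplfopd" (len 11), cursors c1@1 c2@5 c3@9, authorship 11..22..33.
After op 4 (insert('m')): buffer="ompikomplfompd" (len 14), cursors c1@2 c2@7 c3@12, authorship 111..222..333.
After op 5 (move_right): buffer="ompikomplfompd" (len 14), cursors c1@3 c2@8 c3@13, authorship 111..222..333.
After op 6 (delete): buffer="omikomlfomd" (len 11), cursors c1@2 c2@6 c3@10, authorship 11..22..33.
After op 7 (add_cursor(10)): buffer="omikomlfomd" (len 11), cursors c1@2 c2@6 c3@10 c4@10, authorship 11..22..33.
After op 8 (delete): buffer="oikolfd" (len 7), cursors c1@1 c2@4 c3@6 c4@6, authorship 1..2...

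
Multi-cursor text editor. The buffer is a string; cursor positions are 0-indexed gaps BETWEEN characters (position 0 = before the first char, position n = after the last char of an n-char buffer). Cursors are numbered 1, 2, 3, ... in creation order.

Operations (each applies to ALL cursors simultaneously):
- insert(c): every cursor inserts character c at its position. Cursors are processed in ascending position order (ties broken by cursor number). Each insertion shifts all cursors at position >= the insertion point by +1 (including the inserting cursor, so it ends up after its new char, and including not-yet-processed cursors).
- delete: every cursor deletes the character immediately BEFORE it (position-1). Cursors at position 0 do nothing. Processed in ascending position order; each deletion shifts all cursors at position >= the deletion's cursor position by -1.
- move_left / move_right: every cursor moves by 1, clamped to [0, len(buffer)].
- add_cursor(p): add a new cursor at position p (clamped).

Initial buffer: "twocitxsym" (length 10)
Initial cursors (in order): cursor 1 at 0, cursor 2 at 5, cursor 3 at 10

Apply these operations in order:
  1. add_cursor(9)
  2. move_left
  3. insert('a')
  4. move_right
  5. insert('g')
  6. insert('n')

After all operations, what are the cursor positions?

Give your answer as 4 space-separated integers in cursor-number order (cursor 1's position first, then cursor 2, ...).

After op 1 (add_cursor(9)): buffer="twocitxsym" (len 10), cursors c1@0 c2@5 c4@9 c3@10, authorship ..........
After op 2 (move_left): buffer="twocitxsym" (len 10), cursors c1@0 c2@4 c4@8 c3@9, authorship ..........
After op 3 (insert('a')): buffer="atwocaitxsayam" (len 14), cursors c1@1 c2@6 c4@11 c3@13, authorship 1....2....4.3.
After op 4 (move_right): buffer="atwocaitxsayam" (len 14), cursors c1@2 c2@7 c4@12 c3@14, authorship 1....2....4.3.
After op 5 (insert('g')): buffer="atgwocaigtxsaygamg" (len 18), cursors c1@3 c2@9 c4@15 c3@18, authorship 1.1...2.2...4.43.3
After op 6 (insert('n')): buffer="atgnwocaigntxsaygnamgn" (len 22), cursors c1@4 c2@11 c4@18 c3@22, authorship 1.11...2.22...4.443.33

Answer: 4 11 22 18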